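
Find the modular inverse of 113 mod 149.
113^(-1) ≡ 120 (mod 149). Verification: 113 × 120 = 13560 ≡ 1 (mod 149)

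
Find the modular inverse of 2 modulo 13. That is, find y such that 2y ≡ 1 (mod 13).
7

Using Extended Euclidean Algorithm:
gcd(2, 13) = 1
Bezout coefficients: 2 × -6 + 13 × 1 = 1
So 2 × -6 ≡ 1 (mod 13)
The inverse is -6 mod 13 = 7
Verification: 2 × 7 = 14 = 1 × 13 + 1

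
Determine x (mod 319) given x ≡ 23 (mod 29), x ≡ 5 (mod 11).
313

Using the Chinese Remainder Theorem:
M = product of moduli = 319
For equation 1: M_1 = 11, 11 ≡ 11 (mod 29), inverse of 11 mod 29 is 8 (check: 11 × 8 = 88 ≡ 1 (mod 29))
For equation 2: M_2 = 29, 29 ≡ 7 (mod 11), inverse of 29 mod 11 is 8 (check: 7 × 8 = 56 ≡ 1 (mod 11))
Combine: x ≡ Σ r_i×M_i×(M_i⁻¹ mod m_i) = 23×11×8 + 5×29×8 = 2024 + 1160 = 3184
3184 mod 319 = 313
x ≡ 313 (mod 319)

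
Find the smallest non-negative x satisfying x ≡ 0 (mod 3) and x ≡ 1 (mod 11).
M = 3 × 11 = 33. M₁ = 11, y₁ ≡ 2 (mod 3). M₂ = 3, y₂ ≡ 4 (mod 11). x = 0×11×2 + 1×3×4 ≡ 12 (mod 33)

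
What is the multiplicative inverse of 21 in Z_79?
64

Using Extended Euclidean Algorithm:
gcd(21, 79) = 1
Bezout coefficients: 21 × -15 + 79 × 4 = 1
So 21 × -15 ≡ 1 (mod 79)
The inverse is -15 mod 79 = 64
Verification: 21 × 64 = 1344 = 17 × 79 + 1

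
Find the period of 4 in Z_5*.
Powers of 4 mod 5: 4^1≡4, 4^2≡1. Order = 2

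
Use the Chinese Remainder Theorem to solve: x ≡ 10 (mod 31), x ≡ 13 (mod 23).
289

Using the Chinese Remainder Theorem:
M = product of moduli = 713
For equation 1: M_1 = 23, 23 ≡ 23 (mod 31), inverse of 23 mod 31 is 27 (check: 23 × 27 = 621 ≡ 1 (mod 31))
For equation 2: M_2 = 31, 31 ≡ 8 (mod 23), inverse of 31 mod 23 is 3 (check: 8 × 3 = 24 ≡ 1 (mod 23))
Combine: x ≡ Σ r_i×M_i×(M_i⁻¹ mod m_i) = 10×23×27 + 13×31×3 = 6210 + 1209 = 7419
7419 mod 713 = 289
x ≡ 289 (mod 713)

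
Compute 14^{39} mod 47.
2

Using successive squaring:
Binary expansion of 39: 100111
Powers of 14 mod 47 (each is the square of the previous):
  14^1 ≡ 14 (mod 47)
  14^2 ≡ 14² = 196 ≡ 8 (mod 47)
  14^4 ≡ 8² = 64 ≡ 17 (mod 47)
  14^8 ≡ 17² = 289 ≡ 7 (mod 47)
  14^16 ≡ 7² = 49 ≡ 2 (mod 47)
  14^32 ≡ 2² = 4 ≡ 4 (mod 47)
39 = 32 + 4 + 2 + 1, so 14^39 = 14^32 × 14^4 × 14^2 × 14^1 ≡ 4 × 17 × 8 × 14 (mod 47)
Multiplying step by step:
  4 × 17 = 68 ≡ 21 (mod 47)
  21 × 8 = 168 ≡ 27 (mod 47)
  27 × 14 = 378 ≡ 2 (mod 47)
Result: 14^39 ≡ 2 (mod 47)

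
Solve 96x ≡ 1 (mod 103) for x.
44

Using Extended Euclidean Algorithm:
gcd(96, 103) = 1
Bezout coefficients: 96 × 44 + 103 × -41 = 1
So 96 × 44 ≡ 1 (mod 103)
The inverse is 44 mod 103 = 44
Verification: 96 × 44 = 4224 = 41 × 103 + 1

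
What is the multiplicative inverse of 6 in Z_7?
6

Using Extended Euclidean Algorithm:
gcd(6, 7) = 1
Bezout coefficients: 6 × -1 + 7 × 1 = 1
So 6 × -1 ≡ 1 (mod 7)
The inverse is -1 mod 7 = 6
Verification: 6 × 6 = 36 = 5 × 7 + 1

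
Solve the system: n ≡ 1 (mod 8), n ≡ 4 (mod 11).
M = 8 × 11 = 88. M₁ = 11, y₁ ≡ 3 (mod 8). M₂ = 8, y₂ ≡ 7 (mod 11). n = 1×11×3 + 4×8×7 ≡ 81 (mod 88)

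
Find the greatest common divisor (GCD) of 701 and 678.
1

Using the Euclidean algorithm:
701 = 1 × 678 + 23
678 = 29 × 23 + 11
23 = 2 × 11 + 1
11 = 11 × 1 + 0

GCD(701, 678) = 1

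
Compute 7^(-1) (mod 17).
7^(-1) ≡ 5 (mod 17). Verification: 7 × 5 = 35 ≡ 1 (mod 17)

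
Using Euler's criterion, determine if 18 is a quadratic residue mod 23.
By Euler's criterion: 18^{11} ≡ 1 (mod 23). Since this equals 1, 18 is a QR.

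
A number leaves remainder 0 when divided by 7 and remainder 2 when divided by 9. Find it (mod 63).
M = 7 × 9 = 63. M₁ = 9, y₁ ≡ 4 (mod 7). M₂ = 7, y₂ ≡ 4 (mod 9). t = 0×9×4 + 2×7×4 ≡ 56 (mod 63)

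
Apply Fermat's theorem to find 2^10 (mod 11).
By Fermat's Little Theorem, 2^{10} ≡ 1 (mod 11) since 11 is prime and gcd(2, 11) = 1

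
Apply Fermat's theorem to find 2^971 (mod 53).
By Fermat: 2^{52} ≡ 1 (mod 53). 971 ≡ 35 (mod 52). So 2^{971} ≡ 2^{35} ≡ 18 (mod 53)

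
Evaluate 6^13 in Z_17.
Using repeated squaring. 13 = 8 + 4 + 1 (binary 1101). Repeated squaring mod 17: 6^1 ≡ 6; 6^2 ≡ 6² = 36 ≡ 2; 6^4 ≡ 2² = 4 ≡ 4; 6^8 ≡ 4² = 16 ≡ 16. Multiply: 6^13 = 6^8 × 6^4 × 6^1 ≡ 16 × 4 × 6 (mod 17): 16 × 4 = 64 ≡ 13; 13 × 6 = 78 ≡ 10. So 6^13 ≡ 10 (mod 17).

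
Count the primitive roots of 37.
12

The number of primitive roots modulo p is φ(p-1) = φ(36)
φ(36) = 12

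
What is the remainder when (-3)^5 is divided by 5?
(-3) ≡ 2 (mod 5). 5 = 4 + 1 (binary 101). Repeated squaring mod 5: 2^1 ≡ 2; 2^2 ≡ 2² = 4 ≡ 4; 2^4 ≡ 4² = 16 ≡ 1. Multiply: (-3)^5 ≡ 2^4 × 2^1 ≡ 1 × 2 (mod 5): 1 × 2 = 2 ≡ 2. So (-3)^5 ≡ 2 (mod 5).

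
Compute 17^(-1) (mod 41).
17^(-1) ≡ 29 (mod 41). Verification: 17 × 29 = 493 ≡ 1 (mod 41)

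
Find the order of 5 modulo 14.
Powers of 5 mod 14: 5^1≡5, 5^2≡11, 5^3≡13, 5^4≡9, 5^5≡3, 5^6≡1. Order = 6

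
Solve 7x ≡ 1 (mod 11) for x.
8

Using Extended Euclidean Algorithm:
gcd(7, 11) = 1
Bezout coefficients: 7 × -3 + 11 × 2 = 1
So 7 × -3 ≡ 1 (mod 11)
The inverse is -3 mod 11 = 8
Verification: 7 × 8 = 56 = 5 × 11 + 1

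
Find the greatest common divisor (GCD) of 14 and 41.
1

Using the Euclidean algorithm:
14 = 0 × 41 + 14
41 = 2 × 14 + 13
14 = 1 × 13 + 1
13 = 13 × 1 + 0

GCD(14, 41) = 1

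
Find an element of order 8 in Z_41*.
3 has order 8 mod 41 since 3^{8} ≡ 1 (mod 41) and no smaller power works.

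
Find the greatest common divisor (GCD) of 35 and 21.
7

Using the Euclidean algorithm:
35 = 1 × 21 + 14
21 = 1 × 14 + 7
14 = 2 × 7 + 0

GCD(35, 21) = 7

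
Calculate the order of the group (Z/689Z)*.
624

Prime factorization: 689 = 13 × 53
Using the formula φ(n) = n × Π(1 - 1/p) for each prime factor p:
φ(689) = 689 × (1 - 1/13) × (1 - 1/53)
φ(689) = 624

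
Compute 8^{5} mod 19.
12

Using successive squaring:
Binary expansion of 5: 101
Powers of 8 mod 19 (each is the square of the previous):
  8^1 ≡ 8 (mod 19)
  8^2 ≡ 8² = 64 ≡ 7 (mod 19)
  8^4 ≡ 7² = 49 ≡ 11 (mod 19)
5 = 4 + 1, so 8^5 = 8^4 × 8^1 ≡ 11 × 8 (mod 19)
Multiplying step by step:
  11 × 8 = 88 ≡ 12 (mod 19)
Result: 8^5 ≡ 12 (mod 19)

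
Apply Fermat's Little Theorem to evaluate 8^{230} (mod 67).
25

By Fermat's Little Theorem, a^(p-1) ≡ 1 (mod p) for prime p and gcd(a, p) = 1
Here p = 67, so 8^66 ≡ 1 (mod 67)
We can reduce the exponent: 230 mod 66 = 32
So 8^230 ≡ 8^32 (mod 67)
Computing: 8^32 mod 67 = 25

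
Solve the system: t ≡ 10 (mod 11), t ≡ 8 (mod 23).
M = 11 × 23 = 253. M₁ = 23, y₁ ≡ 1 (mod 11). M₂ = 11, y₂ ≡ 21 (mod 23). t = 10×23×1 + 8×11×21 ≡ 54 (mod 253)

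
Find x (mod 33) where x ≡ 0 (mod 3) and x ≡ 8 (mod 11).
M = 3 × 11 = 33. M₁ = 11, y₁ ≡ 2 (mod 3). M₂ = 3, y₂ ≡ 4 (mod 11). x = 0×11×2 + 8×3×4 ≡ 30 (mod 33)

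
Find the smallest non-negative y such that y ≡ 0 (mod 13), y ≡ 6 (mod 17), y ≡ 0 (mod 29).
754

Using the Chinese Remainder Theorem:
M = product of moduli = 6409
For equation 1: M_1 = 493, 493 ≡ 12 (mod 13), inverse of 493 mod 13 is 12 (check: 12 × 12 = 144 ≡ 1 (mod 13))
For equation 2: M_2 = 377, 377 ≡ 3 (mod 17), inverse of 377 mod 17 is 6 (check: 3 × 6 = 18 ≡ 1 (mod 17))
For equation 3: M_3 = 221, 221 ≡ 18 (mod 29), inverse of 221 mod 29 is 21 (check: 18 × 21 = 378 ≡ 1 (mod 29))
Combine: y ≡ Σ r_i×M_i×(M_i⁻¹ mod m_i) = 0×493×12 + 6×377×6 + 0×221×21 = 0 + 13572 + 0 = 13572
13572 mod 6409 = 754
y ≡ 754 (mod 6409)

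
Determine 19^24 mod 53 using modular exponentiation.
Using repeated squaring. 24 = 16 + 8 (binary 11000). Repeated squaring mod 53: 19^1 ≡ 19; 19^2 ≡ 19² = 361 ≡ 43; 19^4 ≡ 43² = 1849 ≡ 47; 19^8 ≡ 47² = 2209 ≡ 36; 19^16 ≡ 36² = 1296 ≡ 24. Multiply: 19^24 = 19^16 × 19^8 ≡ 24 × 36 (mod 53): 24 × 36 = 864 ≡ 16. So 19^24 ≡ 16 (mod 53).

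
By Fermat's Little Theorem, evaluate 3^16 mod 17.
By Fermat's Little Theorem, 3^{16} ≡ 1 (mod 17) since 17 is prime and gcd(3, 17) = 1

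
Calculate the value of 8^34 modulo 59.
Using repeated squaring. 34 = 32 + 2 (binary 100010). Repeated squaring mod 59: 8^1 ≡ 8; 8^2 ≡ 8² = 64 ≡ 5; 8^4 ≡ 5² = 25 ≡ 25; 8^8 ≡ 25² = 625 ≡ 35; 8^16 ≡ 35² = 1225 ≡ 45; 8^32 ≡ 45² = 2025 ≡ 19. Multiply: 8^34 = 8^32 × 8^2 ≡ 19 × 5 (mod 59): 19 × 5 = 95 ≡ 36. So 8^34 ≡ 36 (mod 59).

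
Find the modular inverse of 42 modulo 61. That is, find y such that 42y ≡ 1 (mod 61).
16

Using Extended Euclidean Algorithm:
gcd(42, 61) = 1
Bezout coefficients: 42 × 16 + 61 × -11 = 1
So 42 × 16 ≡ 1 (mod 61)
The inverse is 16 mod 61 = 16
Verification: 42 × 16 = 672 = 11 × 61 + 1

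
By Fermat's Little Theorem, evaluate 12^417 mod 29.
By Fermat: 12^{28} ≡ 1 (mod 29). 417 ≡ 25 (mod 28). So 12^{417} ≡ 12^{25} ≡ 12 (mod 29)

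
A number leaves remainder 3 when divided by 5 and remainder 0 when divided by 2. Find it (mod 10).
M = 5 × 2 = 10. M₁ = 2, y₁ ≡ 3 (mod 5). M₂ = 5, y₂ ≡ 1 (mod 2). n = 3×2×3 + 0×5×1 ≡ 8 (mod 10)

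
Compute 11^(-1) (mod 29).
8

Using Extended Euclidean Algorithm:
gcd(11, 29) = 1
Bezout coefficients: 11 × 8 + 29 × -3 = 1
So 11 × 8 ≡ 1 (mod 29)
The inverse is 8 mod 29 = 8
Verification: 11 × 8 = 88 = 3 × 29 + 1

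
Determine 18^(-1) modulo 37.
18^(-1) ≡ 35 (mod 37). Verification: 18 × 35 = 630 ≡ 1 (mod 37)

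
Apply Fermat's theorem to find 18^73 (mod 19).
By Fermat: 18^{18} ≡ 1 (mod 19). 73 = 4×18 + 1. So 18^{73} ≡ 18^{1} ≡ 18 (mod 19)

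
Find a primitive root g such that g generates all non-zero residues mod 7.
p - 1 = 6 has prime divisors 2, 3. h is a primitive root mod 7 iff h^(6/q) ≢ 1 (mod 7) for each such q.
h = 2: 2^3 ≡ 1, 2^2 ≡ 4 (mod 7); 2^3 ≡ 1, so not a primitive root.
h = 3: 3^3 ≡ 6, 3^2 ≡ 2 (mod 7); none is 1, so 3 has order 6 and is a primitive root.
The smallest primitive root mod 7 is g = 3.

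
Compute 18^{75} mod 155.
32

Using successive squaring:
Binary expansion of 75: 1001011
Powers of 18 mod 155 (each is the square of the previous):
  18^1 ≡ 18 (mod 155)
  18^2 ≡ 18² = 324 ≡ 14 (mod 155)
  18^4 ≡ 14² = 196 ≡ 41 (mod 155)
  18^8 ≡ 41² = 1681 ≡ 131 (mod 155)
  18^16 ≡ 131² = 17161 ≡ 111 (mod 155)
  18^32 ≡ 111² = 12321 ≡ 76 (mod 155)
  18^64 ≡ 76² = 5776 ≡ 41 (mod 155)
75 = 64 + 8 + 2 + 1, so 18^75 = 18^64 × 18^8 × 18^2 × 18^1 ≡ 41 × 131 × 14 × 18 (mod 155)
Multiplying step by step:
  41 × 131 = 5371 ≡ 101 (mod 155)
  101 × 14 = 1414 ≡ 19 (mod 155)
  19 × 18 = 342 ≡ 32 (mod 155)
Result: 18^75 ≡ 32 (mod 155)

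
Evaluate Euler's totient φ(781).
700

Prime factorization: 781 = 11 × 71
Using the formula φ(n) = n × Π(1 - 1/p) for each prime factor p:
φ(781) = 781 × (1 - 1/11) × (1 - 1/71)
φ(781) = 700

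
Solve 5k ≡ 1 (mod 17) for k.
7

Using Extended Euclidean Algorithm:
gcd(5, 17) = 1
Bezout coefficients: 5 × 7 + 17 × -2 = 1
So 5 × 7 ≡ 1 (mod 17)
The inverse is 7 mod 17 = 7
Verification: 5 × 7 = 35 = 2 × 17 + 1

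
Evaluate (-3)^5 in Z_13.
(-3) ≡ 10 (mod 13). 5 = 4 + 1 (binary 101). Repeated squaring mod 13: 10^1 ≡ 10; 10^2 ≡ 10² = 100 ≡ 9; 10^4 ≡ 9² = 81 ≡ 3. Multiply: (-3)^5 ≡ 10^4 × 10^1 ≡ 3 × 10 (mod 13): 3 × 10 = 30 ≡ 4. So (-3)^5 ≡ 4 (mod 13).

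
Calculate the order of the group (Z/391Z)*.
352

Prime factorization: 391 = 17 × 23
Using the formula φ(n) = n × Π(1 - 1/p) for each prime factor p:
φ(391) = 391 × (1 - 1/17) × (1 - 1/23)
φ(391) = 352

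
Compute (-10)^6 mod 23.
(-10) ≡ 13 (mod 23). 6 = 4 + 2 (binary 110). Repeated squaring mod 23: 13^1 ≡ 13; 13^2 ≡ 13² = 169 ≡ 8; 13^4 ≡ 8² = 64 ≡ 18. Multiply: (-10)^6 ≡ 13^4 × 13^2 ≡ 18 × 8 (mod 23): 18 × 8 = 144 ≡ 6. So (-10)^6 ≡ 6 (mod 23).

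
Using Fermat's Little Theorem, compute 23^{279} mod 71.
34

By Fermat's Little Theorem, a^(p-1) ≡ 1 (mod p) for prime p and gcd(a, p) = 1
Here p = 71, so 23^70 ≡ 1 (mod 71)
We can reduce the exponent: 279 mod 70 = 69
So 23^279 ≡ 23^69 (mod 71)
Computing: 23^69 mod 71 = 34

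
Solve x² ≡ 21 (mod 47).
The square roots of 21 mod 47 are 16 and 31. Verify: 16² = 256 ≡ 21 (mod 47)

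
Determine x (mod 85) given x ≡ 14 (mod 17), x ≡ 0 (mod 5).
65

Using the Chinese Remainder Theorem:
M = product of moduli = 85
For equation 1: M_1 = 5, 5 ≡ 5 (mod 17), inverse of 5 mod 17 is 7 (check: 5 × 7 = 35 ≡ 1 (mod 17))
For equation 2: M_2 = 17, 17 ≡ 2 (mod 5), inverse of 17 mod 5 is 3 (check: 2 × 3 = 6 ≡ 1 (mod 5))
Combine: x ≡ Σ r_i×M_i×(M_i⁻¹ mod m_i) = 14×5×7 + 0×17×3 = 490 + 0 = 490
490 mod 85 = 65
x ≡ 65 (mod 85)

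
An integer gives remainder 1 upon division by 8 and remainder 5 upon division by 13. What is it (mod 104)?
M = 8 × 13 = 104. M₁ = 13, y₁ ≡ 5 (mod 8). M₂ = 8, y₂ ≡ 5 (mod 13). m = 1×13×5 + 5×8×5 ≡ 57 (mod 104). The smallest positive such number is 57.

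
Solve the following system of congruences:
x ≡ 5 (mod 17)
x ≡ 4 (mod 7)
39

Using the Chinese Remainder Theorem:
M = product of moduli = 119
For equation 1: M_1 = 7, 7 ≡ 7 (mod 17), inverse of 7 mod 17 is 5 (check: 7 × 5 = 35 ≡ 1 (mod 17))
For equation 2: M_2 = 17, 17 ≡ 3 (mod 7), inverse of 17 mod 7 is 5 (check: 3 × 5 = 15 ≡ 1 (mod 7))
Combine: x ≡ Σ r_i×M_i×(M_i⁻¹ mod m_i) = 5×7×5 + 4×17×5 = 175 + 340 = 515
515 mod 119 = 39
x ≡ 39 (mod 119)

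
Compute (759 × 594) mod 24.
6

(759 × 594) = 450846
450846 mod 24 = 6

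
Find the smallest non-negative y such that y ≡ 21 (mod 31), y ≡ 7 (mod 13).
176

Using the Chinese Remainder Theorem:
M = product of moduli = 403
For equation 1: M_1 = 13, 13 ≡ 13 (mod 31), inverse of 13 mod 31 is 12 (check: 13 × 12 = 156 ≡ 1 (mod 31))
For equation 2: M_2 = 31, 31 ≡ 5 (mod 13), inverse of 31 mod 13 is 8 (check: 5 × 8 = 40 ≡ 1 (mod 13))
Combine: y ≡ Σ r_i×M_i×(M_i⁻¹ mod m_i) = 21×13×12 + 7×31×8 = 3276 + 1736 = 5012
5012 mod 403 = 176
y ≡ 176 (mod 403)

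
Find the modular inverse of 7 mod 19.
7^(-1) ≡ 11 (mod 19). Verification: 7 × 11 = 77 ≡ 1 (mod 19)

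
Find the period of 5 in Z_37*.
Powers of 5 mod 37: 5^1≡5, 5^2≡25, 5^3≡14, 5^4≡33, 5^5≡17, 5^6≡11, 5^7≡18, 5^8≡16, 5^9≡6, 5^10≡30, 5^11≡2, 5^12≡10, 5^13≡13, 5^14≡28, 5^15≡29, 5^16≡34, 5^17≡22, 5^18≡36, 5^19≡32, 5^20≡12, 5^21≡23, 5^22≡4, 5^23≡20, 5^24≡26, 5^25≡19, 5^26≡21, 5^27≡31, 5^28≡7, 5^29≡35, 5^30≡27, 5^31≡24, 5^32≡9, 5^33≡8, 5^34≡3, 5^35≡15, 5^36≡1. Order = 36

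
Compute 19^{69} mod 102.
49

Using successive squaring:
Binary expansion of 69: 1000101
Powers of 19 mod 102 (each is the square of the previous):
  19^1 ≡ 19 (mod 102)
  19^2 ≡ 19² = 361 ≡ 55 (mod 102)
  19^4 ≡ 55² = 3025 ≡ 67 (mod 102)
  19^8 ≡ 67² = 4489 ≡ 1 (mod 102)
  19^16 ≡ 1² = 1 ≡ 1 (mod 102)
  19^32 ≡ 1² = 1 ≡ 1 (mod 102)
  19^64 ≡ 1² = 1 ≡ 1 (mod 102)
69 = 64 + 4 + 1, so 19^69 = 19^64 × 19^4 × 19^1 ≡ 1 × 67 × 19 (mod 102)
Multiplying step by step:
  1 × 67 = 67 ≡ 67 (mod 102)
  67 × 19 = 1273 ≡ 49 (mod 102)
Result: 19^69 ≡ 49 (mod 102)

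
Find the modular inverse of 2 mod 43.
2^(-1) ≡ 22 (mod 43). Verification: 2 × 22 = 44 ≡ 1 (mod 43)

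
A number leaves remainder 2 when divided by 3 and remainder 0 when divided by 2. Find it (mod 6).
M = 3 × 2 = 6. M₁ = 2, y₁ ≡ 2 (mod 3). M₂ = 3, y₂ ≡ 1 (mod 2). t = 2×2×2 + 0×3×1 ≡ 2 (mod 6)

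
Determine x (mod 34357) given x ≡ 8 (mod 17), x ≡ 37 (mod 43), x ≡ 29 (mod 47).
30438

Using the Chinese Remainder Theorem:
M = product of moduli = 34357
For equation 1: M_1 = 2021, 2021 ≡ 15 (mod 17), inverse of 2021 mod 17 is 8 (check: 15 × 8 = 120 ≡ 1 (mod 17))
For equation 2: M_2 = 799, 799 ≡ 25 (mod 43), inverse of 799 mod 43 is 31 (check: 25 × 31 = 775 ≡ 1 (mod 43))
For equation 3: M_3 = 731, 731 ≡ 26 (mod 47), inverse of 731 mod 47 is 38 (check: 26 × 38 = 988 ≡ 1 (mod 47))
Combine: x ≡ Σ r_i×M_i×(M_i⁻¹ mod m_i) = 8×2021×8 + 37×799×31 + 29×731×38 = 129344 + 916453 + 805562 = 1851359
1851359 mod 34357 = 30438
x ≡ 30438 (mod 34357)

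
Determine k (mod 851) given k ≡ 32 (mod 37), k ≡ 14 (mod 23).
106

Using the Chinese Remainder Theorem:
M = product of moduli = 851
For equation 1: M_1 = 23, 23 ≡ 23 (mod 37), inverse of 23 mod 37 is 29 (check: 23 × 29 = 667 ≡ 1 (mod 37))
For equation 2: M_2 = 37, 37 ≡ 14 (mod 23), inverse of 37 mod 23 is 5 (check: 14 × 5 = 70 ≡ 1 (mod 23))
Combine: k ≡ Σ r_i×M_i×(M_i⁻¹ mod m_i) = 32×23×29 + 14×37×5 = 21344 + 2590 = 23934
23934 mod 851 = 106
k ≡ 106 (mod 851)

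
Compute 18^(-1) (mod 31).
18^(-1) ≡ 19 (mod 31). Verification: 18 × 19 = 342 ≡ 1 (mod 31)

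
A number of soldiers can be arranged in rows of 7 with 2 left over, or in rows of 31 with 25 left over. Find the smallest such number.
M = 7 × 31 = 217. M₁ = 31, y₁ ≡ 5 (mod 7). M₂ = 7, y₂ ≡ 9 (mod 31). z = 2×31×5 + 25×7×9 ≡ 149 (mod 217). The smallest positive such number is 149.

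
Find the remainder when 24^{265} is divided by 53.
By Fermat: 24^{52} ≡ 1 (mod 53). 265 = 5×52 + 5. So 24^{265} ≡ 24^{5} ≡ 10 (mod 53)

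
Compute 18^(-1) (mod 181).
18^(-1) ≡ 171 (mod 181). Verification: 18 × 171 = 3078 ≡ 1 (mod 181)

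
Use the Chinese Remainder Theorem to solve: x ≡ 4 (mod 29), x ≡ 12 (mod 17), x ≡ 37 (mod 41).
6761

Using the Chinese Remainder Theorem:
M = product of moduli = 20213
For equation 1: M_1 = 697, 697 ≡ 1 (mod 29), inverse of 697 mod 29 is 1 (check: 1 × 1 = 1 ≡ 1 (mod 29))
For equation 2: M_2 = 1189, 1189 ≡ 16 (mod 17), inverse of 1189 mod 17 is 16 (check: 16 × 16 = 256 ≡ 1 (mod 17))
For equation 3: M_3 = 493, 493 ≡ 1 (mod 41), inverse of 493 mod 41 is 1 (check: 1 × 1 = 1 ≡ 1 (mod 41))
Combine: x ≡ Σ r_i×M_i×(M_i⁻¹ mod m_i) = 4×697×1 + 12×1189×16 + 37×493×1 = 2788 + 228288 + 18241 = 249317
249317 mod 20213 = 6761
x ≡ 6761 (mod 20213)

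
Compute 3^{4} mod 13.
3

Using successive squaring:
Binary expansion of 4: 100
Powers of 3 mod 13 (each is the square of the previous):
  3^1 ≡ 3 (mod 13)
  3^2 ≡ 3² = 9 ≡ 9 (mod 13)
  3^4 ≡ 9² = 81 ≡ 3 (mod 13)
4 is a power of 2, so 3^4 is the last square: ≡ 3 (mod 13)
Result: 3^4 ≡ 3 (mod 13)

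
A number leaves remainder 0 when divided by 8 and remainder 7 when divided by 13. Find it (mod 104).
M = 8 × 13 = 104. M₁ = 13, y₁ ≡ 5 (mod 8). M₂ = 8, y₂ ≡ 5 (mod 13). m = 0×13×5 + 7×8×5 ≡ 72 (mod 104)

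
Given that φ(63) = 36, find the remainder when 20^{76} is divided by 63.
By Euler: 20^{36} ≡ 1 (mod 63) since gcd(20, 63) = 1. 76 = 2×36 + 4. So 20^{76} ≡ 20^{4} ≡ 43 (mod 63)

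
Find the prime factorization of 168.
2^3 × 3 × 7

Divide by primes starting from smallest:
168 ÷ 2 = 84
84 ÷ 2 = 42
42 ÷ 2 = 21
21 ÷ 3 = 7
7 ÷ 7 = 1

168 = 2^3 × 3 × 7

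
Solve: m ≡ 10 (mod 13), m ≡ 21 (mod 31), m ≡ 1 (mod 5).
M = 13 × 31 × 5 = 2015. M₁ = 155, y₁ ≡ 12 (mod 13). M₂ = 65, y₂ ≡ 21 (mod 31). M₃ = 403, y₃ ≡ 2 (mod 5). m = 10×155×12 + 21×65×21 + 1×403×2 ≡ 1726 (mod 2015)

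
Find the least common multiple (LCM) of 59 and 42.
2478

First find GCD(59, 42) using the Euclidean algorithm:
59 = 1 × 42 + 17
42 = 2 × 17 + 8
17 = 2 × 8 + 1
8 = 8 × 1 + 0
GCD(59, 42) = 1

LCM formula: LCM(a, b) = (a × b) / GCD(a, b)
LCM(59, 42) = (59 × 42) / 1
LCM(59, 42) = 2478 / 1
LCM(59, 42) = 2478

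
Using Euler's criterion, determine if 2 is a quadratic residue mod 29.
By Euler's criterion: 2^{14} ≡ 28 (mod 29). Since this equals -1 (≡ 28), 2 is not a QR.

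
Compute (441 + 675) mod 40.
36

(441 + 675) = 1116
1116 mod 40 = 36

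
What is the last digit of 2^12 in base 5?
Using Fermat: 2^{4} ≡ 1 (mod 5). 12 ≡ 0 (mod 4). So 2^{12} ≡ 2^{0} ≡ 1 (mod 5)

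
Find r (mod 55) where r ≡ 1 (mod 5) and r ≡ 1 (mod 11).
M = 5 × 11 = 55. M₁ = 11, y₁ ≡ 1 (mod 5). M₂ = 5, y₂ ≡ 9 (mod 11). r = 1×11×1 + 1×5×9 ≡ 1 (mod 55)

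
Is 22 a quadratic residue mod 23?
By Euler's criterion: 22^{11} ≡ 22 (mod 23). Since this equals -1 (≡ 22), 22 is not a QR.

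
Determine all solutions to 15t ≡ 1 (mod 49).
36

Since gcd(15, 49) = 1 divides 1, a solution exists.
Multiply both sides by the inverse of 15 mod 49:
  15^(-1) mod 49 = 36
  x ≡ 36 × 1 ≡ 36 ≡ 36 (mod 49)
Verification: 15 × 36 = 540 = 11 × 49 + 1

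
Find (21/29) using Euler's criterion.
(21/29) = 21^{14} mod 29 = -1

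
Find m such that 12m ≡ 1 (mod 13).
12^(-1) ≡ 12 (mod 13). Verification: 12 × 12 = 144 ≡ 1 (mod 13)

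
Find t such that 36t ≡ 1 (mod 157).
36^(-1) ≡ 48 (mod 157). Verification: 36 × 48 = 1728 ≡ 1 (mod 157)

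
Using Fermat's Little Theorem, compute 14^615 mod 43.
By Fermat: 14^{42} ≡ 1 (mod 43). 615 ≡ 27 (mod 42). So 14^{615} ≡ 14^{27} ≡ 21 (mod 43)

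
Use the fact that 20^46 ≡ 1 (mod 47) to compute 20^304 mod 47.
By Fermat: 20^{46} ≡ 1 (mod 47). 304 ≡ 28 (mod 46). So 20^{304} ≡ 20^{28} ≡ 42 (mod 47)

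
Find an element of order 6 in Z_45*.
29 has order 6 mod 45 since 29^{6} ≡ 1 (mod 45) and no smaller power works.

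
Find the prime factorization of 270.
2 × 3^3 × 5

Divide by primes starting from smallest:
270 ÷ 2 = 135
135 ÷ 3 = 45
45 ÷ 3 = 15
15 ÷ 3 = 5
5 ÷ 5 = 1

270 = 2 × 3^3 × 5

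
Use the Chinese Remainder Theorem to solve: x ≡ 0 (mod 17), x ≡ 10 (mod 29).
M = 17 × 29 = 493. M₁ = 29, y₁ ≡ 10 (mod 17). M₂ = 17, y₂ ≡ 12 (mod 29). x = 0×29×10 + 10×17×12 ≡ 68 (mod 493)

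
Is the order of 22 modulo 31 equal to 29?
No, the actual order is 30, not 29.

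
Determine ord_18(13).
Powers of 13 mod 18: 13^1≡13, 13^2≡7, 13^3≡1. Order = 3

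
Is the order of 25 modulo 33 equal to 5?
Yes, ord_33(25) = 5.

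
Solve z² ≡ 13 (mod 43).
The square roots of 13 mod 43 are 23 and 20. Verify: 23² = 529 ≡ 13 (mod 43)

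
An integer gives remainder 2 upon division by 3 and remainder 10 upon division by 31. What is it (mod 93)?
M = 3 × 31 = 93. M₁ = 31, y₁ ≡ 1 (mod 3). M₂ = 3, y₂ ≡ 21 (mod 31). y = 2×31×1 + 10×3×21 ≡ 41 (mod 93). The smallest positive such number is 41.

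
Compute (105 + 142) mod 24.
7

(105 + 142) = 247
247 mod 24 = 7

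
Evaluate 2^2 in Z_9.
2 = 2 (binary 10). Repeated squaring mod 9: 2^1 ≡ 2; 2^2 ≡ 2² = 4 ≡ 4. So 2^2 ≡ 4 (mod 9).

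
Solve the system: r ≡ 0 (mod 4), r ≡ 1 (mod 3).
M = 4 × 3 = 12. M₁ = 3, y₁ ≡ 3 (mod 4). M₂ = 4, y₂ ≡ 1 (mod 3). r = 0×3×3 + 1×4×1 ≡ 4 (mod 12)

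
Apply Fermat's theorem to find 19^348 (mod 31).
By Fermat: 19^{30} ≡ 1 (mod 31). 348 ≡ 18 (mod 30). So 19^{348} ≡ 19^{18} ≡ 8 (mod 31)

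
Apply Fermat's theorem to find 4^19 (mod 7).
By Fermat: 4^{6} ≡ 1 (mod 7). 19 = 3×6 + 1. So 4^{19} ≡ 4^{1} ≡ 4 (mod 7)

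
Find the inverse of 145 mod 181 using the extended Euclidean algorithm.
Extended GCD: 145(5) + 181(-4) = 1. So 145^(-1) ≡ 5 ≡ 5 (mod 181). Verify: 145 × 5 = 725 ≡ 1 (mod 181)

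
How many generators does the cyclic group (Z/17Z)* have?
8

The number of primitive roots modulo p is φ(p-1) = φ(16)
φ(16) = 8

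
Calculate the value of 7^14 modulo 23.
Using repeated squaring. 14 = 8 + 4 + 2 (binary 1110). Repeated squaring mod 23: 7^1 ≡ 7; 7^2 ≡ 7² = 49 ≡ 3; 7^4 ≡ 3² = 9 ≡ 9; 7^8 ≡ 9² = 81 ≡ 12. Multiply: 7^14 = 7^8 × 7^4 × 7^2 ≡ 12 × 9 × 3 (mod 23): 12 × 9 = 108 ≡ 16; 16 × 3 = 48 ≡ 2. So 7^14 ≡ 2 (mod 23).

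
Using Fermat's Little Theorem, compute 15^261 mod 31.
By Fermat: 15^{30} ≡ 1 (mod 31). 261 = 8×30 + 21. So 15^{261} ≡ 15^{21} ≡ 15 (mod 31)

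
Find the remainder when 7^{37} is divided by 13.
By Fermat: 7^{12} ≡ 1 (mod 13). 37 = 3×12 + 1. So 7^{37} ≡ 7^{1} ≡ 7 (mod 13)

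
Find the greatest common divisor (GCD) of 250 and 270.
10

Using the Euclidean algorithm:
250 = 0 × 270 + 250
270 = 1 × 250 + 20
250 = 12 × 20 + 10
20 = 2 × 10 + 0

GCD(250, 270) = 10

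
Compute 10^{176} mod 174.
112

Using successive squaring:
Binary expansion of 176: 10110000
Powers of 10 mod 174 (each is the square of the previous):
  10^1 ≡ 10 (mod 174)
  10^2 ≡ 10² = 100 ≡ 100 (mod 174)
  10^4 ≡ 100² = 10000 ≡ 82 (mod 174)
  10^8 ≡ 82² = 6724 ≡ 112 (mod 174)
  10^16 ≡ 112² = 12544 ≡ 16 (mod 174)
  10^32 ≡ 16² = 256 ≡ 82 (mod 174)
  10^64 ≡ 82² = 6724 ≡ 112 (mod 174)
  10^128 ≡ 112² = 12544 ≡ 16 (mod 174)
176 = 128 + 32 + 16, so 10^176 = 10^128 × 10^32 × 10^16 ≡ 16 × 82 × 16 (mod 174)
Multiplying step by step:
  16 × 82 = 1312 ≡ 94 (mod 174)
  94 × 16 = 1504 ≡ 112 (mod 174)
Result: 10^176 ≡ 112 (mod 174)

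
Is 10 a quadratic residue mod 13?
By Euler's criterion: 10^{6} ≡ 1 (mod 13). Since this equals 1, 10 is a QR.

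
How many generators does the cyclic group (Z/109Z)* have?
36

The number of primitive roots modulo p is φ(p-1) = φ(108)
φ(108) = 36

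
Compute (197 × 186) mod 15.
12

(197 × 186) = 36642
36642 mod 15 = 12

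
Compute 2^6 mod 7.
6 = 4 + 2 (binary 110). Repeated squaring mod 7: 2^1 ≡ 2; 2^2 ≡ 2² = 4 ≡ 4; 2^4 ≡ 4² = 16 ≡ 2. Multiply: 2^6 = 2^4 × 2^2 ≡ 2 × 4 (mod 7): 2 × 4 = 8 ≡ 1. So 2^6 ≡ 1 (mod 7).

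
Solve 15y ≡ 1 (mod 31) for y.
29

Using Extended Euclidean Algorithm:
gcd(15, 31) = 1
Bezout coefficients: 15 × -2 + 31 × 1 = 1
So 15 × -2 ≡ 1 (mod 31)
The inverse is -2 mod 31 = 29
Verification: 15 × 29 = 435 = 14 × 31 + 1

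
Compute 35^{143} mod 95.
25

Using successive squaring:
Binary expansion of 143: 10001111
Powers of 35 mod 95 (each is the square of the previous):
  35^1 ≡ 35 (mod 95)
  35^2 ≡ 35² = 1225 ≡ 85 (mod 95)
  35^4 ≡ 85² = 7225 ≡ 5 (mod 95)
  35^8 ≡ 5² = 25 ≡ 25 (mod 95)
  35^16 ≡ 25² = 625 ≡ 55 (mod 95)
  35^32 ≡ 55² = 3025 ≡ 80 (mod 95)
  35^64 ≡ 80² = 6400 ≡ 35 (mod 95)
  35^128 ≡ 35² = 1225 ≡ 85 (mod 95)
143 = 128 + 8 + 4 + 2 + 1, so 35^143 = 35^128 × 35^8 × 35^4 × 35^2 × 35^1 ≡ 85 × 25 × 5 × 85 × 35 (mod 95)
Multiplying step by step:
  85 × 25 = 2125 ≡ 35 (mod 95)
  35 × 5 = 175 ≡ 80 (mod 95)
  80 × 85 = 6800 ≡ 55 (mod 95)
  55 × 35 = 1925 ≡ 25 (mod 95)
Result: 35^143 ≡ 25 (mod 95)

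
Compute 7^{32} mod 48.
1

Using successive squaring:
Binary expansion of 32: 100000
Powers of 7 mod 48 (each is the square of the previous):
  7^1 ≡ 7 (mod 48)
  7^2 ≡ 7² = 49 ≡ 1 (mod 48)
  7^4 ≡ 1² = 1 ≡ 1 (mod 48)
  7^8 ≡ 1² = 1 ≡ 1 (mod 48)
  7^16 ≡ 1² = 1 ≡ 1 (mod 48)
  7^32 ≡ 1² = 1 ≡ 1 (mod 48)
32 is a power of 2, so 7^32 is the last square: ≡ 1 (mod 48)
Result: 7^32 ≡ 1 (mod 48)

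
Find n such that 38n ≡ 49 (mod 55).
23

Since gcd(38, 55) = 1 divides 49, a solution exists.
Multiply both sides by the inverse of 38 mod 55:
  38^(-1) mod 55 = 42
  x ≡ 42 × 49 ≡ 2058 ≡ 23 (mod 55)
Verification: 38 × 23 = 874 = 15 × 55 + 49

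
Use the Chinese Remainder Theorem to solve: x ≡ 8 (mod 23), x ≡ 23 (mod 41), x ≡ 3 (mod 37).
25607

Using the Chinese Remainder Theorem:
M = product of moduli = 34891
For equation 1: M_1 = 1517, 1517 ≡ 22 (mod 23), inverse of 1517 mod 23 is 22 (check: 22 × 22 = 484 ≡ 1 (mod 23))
For equation 2: M_2 = 851, 851 ≡ 31 (mod 41), inverse of 851 mod 41 is 4 (check: 31 × 4 = 124 ≡ 1 (mod 41))
For equation 3: M_3 = 943, 943 ≡ 18 (mod 37), inverse of 943 mod 37 is 35 (check: 18 × 35 = 630 ≡ 1 (mod 37))
Combine: x ≡ Σ r_i×M_i×(M_i⁻¹ mod m_i) = 8×1517×22 + 23×851×4 + 3×943×35 = 266992 + 78292 + 99015 = 444299
444299 mod 34891 = 25607
x ≡ 25607 (mod 34891)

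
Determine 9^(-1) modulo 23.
9^(-1) ≡ 18 (mod 23). Verification: 9 × 18 = 162 ≡ 1 (mod 23)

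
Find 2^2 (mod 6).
2 = 2 (binary 10). Repeated squaring mod 6: 2^1 ≡ 2; 2^2 ≡ 2² = 4 ≡ 4. So 2^2 ≡ 4 (mod 6).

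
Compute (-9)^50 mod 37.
Using Fermat: (-9)^{36} ≡ 1 (mod 37). 50 ≡ 14 (mod 36). So (-9)^{50} ≡ (-9)^{14} ≡ 34 (mod 37)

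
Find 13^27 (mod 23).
Using Fermat: 13^{22} ≡ 1 (mod 23). 27 ≡ 5 (mod 22). So 13^{27} ≡ 13^{5} ≡ 4 (mod 23)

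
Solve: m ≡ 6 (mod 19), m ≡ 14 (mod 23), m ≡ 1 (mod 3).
M = 19 × 23 × 3 = 1311. M₁ = 69, y₁ ≡ 8 (mod 19). M₂ = 57, y₂ ≡ 21 (mod 23). M₃ = 437, y₃ ≡ 2 (mod 3). m = 6×69×8 + 14×57×21 + 1×437×2 ≡ 1279 (mod 1311)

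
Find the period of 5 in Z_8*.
Powers of 5 mod 8: 5^1≡5, 5^2≡1. Order = 2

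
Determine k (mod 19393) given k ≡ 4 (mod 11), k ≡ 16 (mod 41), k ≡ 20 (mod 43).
8749

Using the Chinese Remainder Theorem:
M = product of moduli = 19393
For equation 1: M_1 = 1763, 1763 ≡ 3 (mod 11), inverse of 1763 mod 11 is 4 (check: 3 × 4 = 12 ≡ 1 (mod 11))
For equation 2: M_2 = 473, 473 ≡ 22 (mod 41), inverse of 473 mod 41 is 28 (check: 22 × 28 = 616 ≡ 1 (mod 41))
For equation 3: M_3 = 451, 451 ≡ 21 (mod 43), inverse of 451 mod 43 is 41 (check: 21 × 41 = 861 ≡ 1 (mod 43))
Combine: k ≡ Σ r_i×M_i×(M_i⁻¹ mod m_i) = 4×1763×4 + 16×473×28 + 20×451×41 = 28208 + 211904 + 369820 = 609932
609932 mod 19393 = 8749
k ≡ 8749 (mod 19393)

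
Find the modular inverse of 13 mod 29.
13^(-1) ≡ 9 (mod 29). Verification: 13 × 9 = 117 ≡ 1 (mod 29)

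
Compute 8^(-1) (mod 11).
8^(-1) ≡ 7 (mod 11). Verification: 8 × 7 = 56 ≡ 1 (mod 11)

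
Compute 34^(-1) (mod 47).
34^(-1) ≡ 18 (mod 47). Verification: 34 × 18 = 612 ≡ 1 (mod 47)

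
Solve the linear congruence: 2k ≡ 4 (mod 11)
2

Since gcd(2, 11) = 1 divides 4, a solution exists.
Multiply both sides by the inverse of 2 mod 11:
  2^(-1) mod 11 = 6
  x ≡ 6 × 4 ≡ 24 ≡ 2 (mod 11)
Verification: 2 × 2 = 4 = 0 × 11 + 4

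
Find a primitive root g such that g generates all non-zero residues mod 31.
p - 1 = 30 has prime divisors 2, 3, 5. h is a primitive root mod 31 iff h^(30/q) ≢ 1 (mod 31) for each such q.
h = 2: 2^15 ≡ 1, 2^10 ≡ 1, 2^6 ≡ 2 (mod 31); 2^15 ≡ 1, so not a primitive root.
h = 3: 3^15 ≡ 30, 3^10 ≡ 25, 3^6 ≡ 16 (mod 31); none is 1, so 3 has order 30 and is a primitive root.
The smallest primitive root mod 31 is g = 3.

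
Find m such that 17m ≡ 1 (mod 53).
17^(-1) ≡ 25 (mod 53). Verification: 17 × 25 = 425 ≡ 1 (mod 53)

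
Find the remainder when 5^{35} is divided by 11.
By Fermat: 5^{10} ≡ 1 (mod 11). 35 = 3×10 + 5. So 5^{35} ≡ 5^{5} ≡ 1 (mod 11)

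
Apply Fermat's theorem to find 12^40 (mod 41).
By Fermat's Little Theorem, 12^{40} ≡ 1 (mod 41) since 41 is prime and gcd(12, 41) = 1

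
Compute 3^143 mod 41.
Using Fermat: 3^{40} ≡ 1 (mod 41). 143 ≡ 23 (mod 40). So 3^{143} ≡ 3^{23} ≡ 14 (mod 41)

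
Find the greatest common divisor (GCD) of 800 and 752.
16

Using the Euclidean algorithm:
800 = 1 × 752 + 48
752 = 15 × 48 + 32
48 = 1 × 32 + 16
32 = 2 × 16 + 0

GCD(800, 752) = 16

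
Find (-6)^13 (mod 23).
Using repeated squaring. (-6) ≡ 17 (mod 23). 13 = 8 + 4 + 1 (binary 1101). Repeated squaring mod 23: 17^1 ≡ 17; 17^2 ≡ 17² = 289 ≡ 13; 17^4 ≡ 13² = 169 ≡ 8; 17^8 ≡ 8² = 64 ≡ 18. Multiply: (-6)^13 ≡ 17^8 × 17^4 × 17^1 ≡ 18 × 8 × 17 (mod 23): 18 × 8 = 144 ≡ 6; 6 × 17 = 102 ≡ 10. So (-6)^13 ≡ 10 (mod 23).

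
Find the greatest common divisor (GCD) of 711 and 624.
3

Using the Euclidean algorithm:
711 = 1 × 624 + 87
624 = 7 × 87 + 15
87 = 5 × 15 + 12
15 = 1 × 12 + 3
12 = 4 × 3 + 0

GCD(711, 624) = 3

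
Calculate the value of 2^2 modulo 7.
2 = 2 (binary 10). Repeated squaring mod 7: 2^1 ≡ 2; 2^2 ≡ 2² = 4 ≡ 4. So 2^2 ≡ 4 (mod 7).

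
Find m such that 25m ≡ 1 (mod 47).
25^(-1) ≡ 32 (mod 47). Verification: 25 × 32 = 800 ≡ 1 (mod 47)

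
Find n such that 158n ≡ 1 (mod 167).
158^(-1) ≡ 37 (mod 167). Verification: 158 × 37 = 5846 ≡ 1 (mod 167)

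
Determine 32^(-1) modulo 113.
32^(-1) ≡ 53 (mod 113). Verification: 32 × 53 = 1696 ≡ 1 (mod 113)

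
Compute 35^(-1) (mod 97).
35^(-1) ≡ 61 (mod 97). Verification: 35 × 61 = 2135 ≡ 1 (mod 97)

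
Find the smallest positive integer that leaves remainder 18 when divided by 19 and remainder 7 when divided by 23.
M = 19 × 23 = 437. M₁ = 23, y₁ ≡ 5 (mod 19). M₂ = 19, y₂ ≡ 17 (mod 23). t = 18×23×5 + 7×19×17 ≡ 398 (mod 437). The smallest positive such number is 398.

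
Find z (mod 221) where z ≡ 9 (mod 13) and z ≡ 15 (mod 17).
M = 13 × 17 = 221. M₁ = 17, y₁ ≡ 10 (mod 13). M₂ = 13, y₂ ≡ 4 (mod 17). z = 9×17×10 + 15×13×4 ≡ 100 (mod 221)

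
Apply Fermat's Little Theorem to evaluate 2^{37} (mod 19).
2

By Fermat's Little Theorem, a^(p-1) ≡ 1 (mod p) for prime p and gcd(a, p) = 1
Here p = 19, so 2^18 ≡ 1 (mod 19)
We can reduce the exponent: 37 mod 18 = 1
So 2^37 ≡ 2^1 (mod 19)
Computing: 2^1 mod 19 = 2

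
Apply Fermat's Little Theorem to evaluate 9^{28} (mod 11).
3

By Fermat's Little Theorem, a^(p-1) ≡ 1 (mod p) for prime p and gcd(a, p) = 1
Here p = 11, so 9^10 ≡ 1 (mod 11)
We can reduce the exponent: 28 mod 10 = 8
So 9^28 ≡ 9^8 (mod 11)
Computing: 9^8 mod 11 = 3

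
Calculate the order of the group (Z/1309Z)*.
960

Prime factorization: 1309 = 7 × 11 × 17
Using the formula φ(n) = n × Π(1 - 1/p) for each prime factor p:
φ(1309) = 1309 × (1 - 1/7) × (1 - 1/11) × (1 - 1/17)
φ(1309) = 960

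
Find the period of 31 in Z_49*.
Powers of 31 mod 49: 31^1≡31, 31^2≡30, 31^3≡48, 31^4≡18, 31^5≡19, 31^6≡1. Order = 6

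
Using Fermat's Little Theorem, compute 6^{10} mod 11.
1

By Fermat's Little Theorem, a^(p-1) ≡ 1 (mod p) for prime p and gcd(a, p) = 1
Here p = 11, so 6^10 ≡ 1 (mod 11)
We can reduce the exponent: 10 mod 10 = 0
So 6^10 ≡ 6^0 (mod 11)
Computing: 6^0 mod 11 = 1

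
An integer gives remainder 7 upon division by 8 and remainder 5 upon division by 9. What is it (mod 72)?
M = 8 × 9 = 72. M₁ = 9, y₁ ≡ 1 (mod 8). M₂ = 8, y₂ ≡ 8 (mod 9). m = 7×9×1 + 5×8×8 ≡ 23 (mod 72). The smallest positive such number is 23.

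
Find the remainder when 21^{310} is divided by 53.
By Fermat: 21^{52} ≡ 1 (mod 53). 310 = 5×52 + 50. So 21^{310} ≡ 21^{50} ≡ 25 (mod 53)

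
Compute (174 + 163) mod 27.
13

(174 + 163) = 337
337 mod 27 = 13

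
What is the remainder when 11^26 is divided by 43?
Using repeated squaring. 26 = 16 + 8 + 2 (binary 11010). Repeated squaring mod 43: 11^1 ≡ 11; 11^2 ≡ 11² = 121 ≡ 35; 11^4 ≡ 35² = 1225 ≡ 21; 11^8 ≡ 21² = 441 ≡ 11; 11^16 ≡ 11² = 121 ≡ 35. Multiply: 11^26 = 11^16 × 11^8 × 11^2 ≡ 35 × 11 × 35 (mod 43): 35 × 11 = 385 ≡ 41; 41 × 35 = 1435 ≡ 16. So 11^26 ≡ 16 (mod 43).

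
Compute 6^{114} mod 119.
36

Using successive squaring:
Binary expansion of 114: 1110010
Powers of 6 mod 119 (each is the square of the previous):
  6^1 ≡ 6 (mod 119)
  6^2 ≡ 6² = 36 ≡ 36 (mod 119)
  6^4 ≡ 36² = 1296 ≡ 106 (mod 119)
  6^8 ≡ 106² = 11236 ≡ 50 (mod 119)
  6^16 ≡ 50² = 2500 ≡ 1 (mod 119)
  6^32 ≡ 1² = 1 ≡ 1 (mod 119)
  6^64 ≡ 1² = 1 ≡ 1 (mod 119)
114 = 64 + 32 + 16 + 2, so 6^114 = 6^64 × 6^32 × 6^16 × 6^2 ≡ 1 × 1 × 1 × 36 (mod 119)
Multiplying step by step:
  1 × 1 = 1 ≡ 1 (mod 119)
  1 × 1 = 1 ≡ 1 (mod 119)
  1 × 36 = 36 ≡ 36 (mod 119)
Result: 6^114 ≡ 36 (mod 119)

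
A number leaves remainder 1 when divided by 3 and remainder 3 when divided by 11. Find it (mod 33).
M = 3 × 11 = 33. M₁ = 11, y₁ ≡ 2 (mod 3). M₂ = 3, y₂ ≡ 4 (mod 11). x = 1×11×2 + 3×3×4 ≡ 25 (mod 33)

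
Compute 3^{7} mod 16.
11

Using successive squaring:
Binary expansion of 7: 111
Powers of 3 mod 16 (each is the square of the previous):
  3^1 ≡ 3 (mod 16)
  3^2 ≡ 3² = 9 ≡ 9 (mod 16)
  3^4 ≡ 9² = 81 ≡ 1 (mod 16)
7 = 4 + 2 + 1, so 3^7 = 3^4 × 3^2 × 3^1 ≡ 1 × 9 × 3 (mod 16)
Multiplying step by step:
  1 × 9 = 9 ≡ 9 (mod 16)
  9 × 3 = 27 ≡ 11 (mod 16)
Result: 3^7 ≡ 11 (mod 16)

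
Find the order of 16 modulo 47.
Powers of 16 mod 47: 16^1≡16, 16^2≡21, 16^3≡7, 16^4≡18, 16^5≡6, 16^6≡2, 16^7≡32, 16^8≡42, 16^9≡14, 16^10≡36, 16^11≡12, 16^12≡4, 16^13≡17, 16^14≡37, 16^15≡28, 16^16≡25, 16^17≡24, 16^18≡8, 16^19≡34, 16^20≡27, 16^21≡9, 16^22≡3, 16^23≡1. Order = 23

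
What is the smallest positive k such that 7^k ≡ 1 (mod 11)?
Powers of 7 mod 11: 7^1≡7, 7^2≡5, 7^3≡2, 7^4≡3, 7^5≡10, 7^6≡4, 7^7≡6, 7^8≡9, 7^9≡8, 7^10≡1. Order = 10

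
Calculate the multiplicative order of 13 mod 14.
Powers of 13 mod 14: 13^1≡13, 13^2≡1. Order = 2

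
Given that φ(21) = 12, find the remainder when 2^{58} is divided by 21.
By Euler: 2^{12} ≡ 1 (mod 21) since gcd(2, 21) = 1. 58 = 4×12 + 10. So 2^{58} ≡ 2^{10} ≡ 16 (mod 21)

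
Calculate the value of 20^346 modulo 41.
Using Fermat: 20^{40} ≡ 1 (mod 41). 346 ≡ 26 (mod 40). So 20^{346} ≡ 20^{26} ≡ 25 (mod 41)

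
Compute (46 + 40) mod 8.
6

(46 + 40) = 86
86 mod 8 = 6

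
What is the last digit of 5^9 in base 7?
9 = 8 + 1 (binary 1001). Repeated squaring mod 7: 5^1 ≡ 5; 5^2 ≡ 5² = 25 ≡ 4; 5^4 ≡ 4² = 16 ≡ 2; 5^8 ≡ 2² = 4 ≡ 4. Multiply: 5^9 = 5^8 × 5^1 ≡ 4 × 5 (mod 7): 4 × 5 = 20 ≡ 6. So 5^9 ≡ 6 (mod 7).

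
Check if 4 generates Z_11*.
p - 1 = 10 has prime divisors 2, 5. Check 4^(10/q) mod 11 for each: 4^(10/2) = 4^5 ≡ 1, 4^(10/5) = 4^2 ≡ 5 (mod 11). Since 4^5 ≡ 1 (mod 11), the order of 4 divides 5 (in fact the order is 5) ≠ 10, so it is not a primitive root.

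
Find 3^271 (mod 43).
Using Fermat: 3^{42} ≡ 1 (mod 43). 271 ≡ 19 (mod 42). So 3^{271} ≡ 3^{19} ≡ 19 (mod 43)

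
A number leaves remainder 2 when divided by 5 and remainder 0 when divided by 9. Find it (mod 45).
M = 5 × 9 = 45. M₁ = 9, y₁ ≡ 4 (mod 5). M₂ = 5, y₂ ≡ 2 (mod 9). z = 2×9×4 + 0×5×2 ≡ 27 (mod 45)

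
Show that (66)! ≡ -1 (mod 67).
(66)! mod 67 = 66. Since this equals -1 (mod 67), Wilson confirms 67 is prime.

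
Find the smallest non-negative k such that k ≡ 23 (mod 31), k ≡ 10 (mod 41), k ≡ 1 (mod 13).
2224

Using the Chinese Remainder Theorem:
M = product of moduli = 16523
For equation 1: M_1 = 533, 533 ≡ 6 (mod 31), inverse of 533 mod 31 is 26 (check: 6 × 26 = 156 ≡ 1 (mod 31))
For equation 2: M_2 = 403, 403 ≡ 34 (mod 41), inverse of 403 mod 41 is 35 (check: 34 × 35 = 1190 ≡ 1 (mod 41))
For equation 3: M_3 = 1271, 1271 ≡ 10 (mod 13), inverse of 1271 mod 13 is 4 (check: 10 × 4 = 40 ≡ 1 (mod 13))
Combine: k ≡ Σ r_i×M_i×(M_i⁻¹ mod m_i) = 23×533×26 + 10×403×35 + 1×1271×4 = 318734 + 141050 + 5084 = 464868
464868 mod 16523 = 2224
k ≡ 2224 (mod 16523)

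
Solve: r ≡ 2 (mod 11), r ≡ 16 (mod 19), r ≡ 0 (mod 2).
M = 11 × 19 × 2 = 418. M₁ = 38, y₁ ≡ 9 (mod 11). M₂ = 22, y₂ ≡ 13 (mod 19). M₃ = 209, y₃ ≡ 1 (mod 2). r = 2×38×9 + 16×22×13 + 0×209×1 ≡ 244 (mod 418)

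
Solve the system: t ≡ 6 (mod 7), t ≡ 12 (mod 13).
M = 7 × 13 = 91. M₁ = 13, y₁ ≡ 6 (mod 7). M₂ = 7, y₂ ≡ 2 (mod 13). t = 6×13×6 + 12×7×2 ≡ 90 (mod 91)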